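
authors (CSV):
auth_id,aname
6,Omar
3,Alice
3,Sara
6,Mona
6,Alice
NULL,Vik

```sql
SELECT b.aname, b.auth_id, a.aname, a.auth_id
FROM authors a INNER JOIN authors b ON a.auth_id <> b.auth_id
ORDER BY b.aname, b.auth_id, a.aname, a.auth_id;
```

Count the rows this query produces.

12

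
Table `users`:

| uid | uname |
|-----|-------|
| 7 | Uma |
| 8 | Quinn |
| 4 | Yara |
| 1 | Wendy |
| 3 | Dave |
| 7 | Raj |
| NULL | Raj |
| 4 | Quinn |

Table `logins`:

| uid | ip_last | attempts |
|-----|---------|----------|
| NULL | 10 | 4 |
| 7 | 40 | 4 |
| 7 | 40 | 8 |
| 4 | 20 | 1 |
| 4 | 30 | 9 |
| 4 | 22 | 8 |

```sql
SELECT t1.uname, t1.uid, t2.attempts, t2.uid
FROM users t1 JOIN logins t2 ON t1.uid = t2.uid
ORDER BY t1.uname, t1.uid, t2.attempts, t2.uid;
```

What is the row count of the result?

10

INNER JOIN keeps only pairs where the ON condition holds.
Matching on t1.uid = t2.uid. A NULL in a compared column never satisfies the condition.
- t1 (uid=7) pairs with 2 row(s) of t2.
- t1 (uid=8) has no partner → excluded.
- t1 (uid=4) pairs with 3 row(s) of t2.
- t1 (uid=1) has no partner → excluded.
- t1 (uid=3) has no partner → excluded.
- t1 (uid=7) pairs with 2 row(s) of t2.
- t1 (uid=NULL) has no partner → excluded.
- t1 (uid=4) pairs with 3 row(s) of t2.
Total: 10 rows.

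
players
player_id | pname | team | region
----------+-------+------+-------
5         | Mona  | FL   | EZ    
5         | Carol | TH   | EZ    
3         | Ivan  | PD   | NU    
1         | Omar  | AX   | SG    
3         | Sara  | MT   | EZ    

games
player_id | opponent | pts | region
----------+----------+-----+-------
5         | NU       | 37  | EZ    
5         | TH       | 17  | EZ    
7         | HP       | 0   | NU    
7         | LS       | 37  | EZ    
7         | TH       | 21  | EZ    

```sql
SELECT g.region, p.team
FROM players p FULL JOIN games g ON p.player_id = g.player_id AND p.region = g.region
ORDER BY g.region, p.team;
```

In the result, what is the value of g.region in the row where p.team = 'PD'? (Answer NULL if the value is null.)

NULL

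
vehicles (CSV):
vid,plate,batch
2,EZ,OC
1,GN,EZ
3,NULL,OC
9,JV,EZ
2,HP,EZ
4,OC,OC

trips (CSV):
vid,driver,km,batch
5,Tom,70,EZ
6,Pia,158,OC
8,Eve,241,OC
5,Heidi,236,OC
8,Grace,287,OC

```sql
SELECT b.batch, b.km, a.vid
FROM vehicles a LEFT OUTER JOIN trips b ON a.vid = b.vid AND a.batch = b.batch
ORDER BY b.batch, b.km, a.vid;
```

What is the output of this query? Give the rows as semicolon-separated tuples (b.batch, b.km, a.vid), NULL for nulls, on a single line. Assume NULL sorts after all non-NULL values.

LEFT JOIN keeps every row from `vehicles`; unmatched rows get NULL for `trips`'s columns.
Matching on a.vid = b.vid AND a.batch = b.batch.
- a (vid=2, batch=OC) has no partner → padded with NULL.
- a (vid=1, batch=EZ) has no partner → padded with NULL.
- a (vid=3, batch=OC) has no partner → padded with NULL.
- a (vid=9, batch=EZ) has no partner → padded with NULL.
- a (vid=2, batch=EZ) has no partner → padded with NULL.
- a (vid=4, batch=OC) has no partner → padded with NULL.
After projecting and ordering:
b.batch | b.km | a.vid
NULL | NULL | 1
NULL | NULL | 2
NULL | NULL | 2
NULL | NULL | 3
NULL | NULL | 4
NULL | NULL | 9

(NULL, NULL, 1); (NULL, NULL, 2); (NULL, NULL, 2); (NULL, NULL, 3); (NULL, NULL, 4); (NULL, NULL, 9)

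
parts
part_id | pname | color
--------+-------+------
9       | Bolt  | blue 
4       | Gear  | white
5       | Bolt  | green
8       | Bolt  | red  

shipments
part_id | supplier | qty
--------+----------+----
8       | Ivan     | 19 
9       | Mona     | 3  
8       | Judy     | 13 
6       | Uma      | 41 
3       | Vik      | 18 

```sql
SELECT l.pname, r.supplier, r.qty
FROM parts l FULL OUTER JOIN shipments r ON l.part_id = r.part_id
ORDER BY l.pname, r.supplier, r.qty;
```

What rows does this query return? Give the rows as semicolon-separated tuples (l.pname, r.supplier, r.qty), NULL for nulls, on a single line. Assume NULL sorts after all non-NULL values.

(Bolt, Ivan, 19); (Bolt, Judy, 13); (Bolt, Mona, 3); (Bolt, NULL, NULL); (Gear, NULL, NULL); (NULL, Uma, 41); (NULL, Vik, 18)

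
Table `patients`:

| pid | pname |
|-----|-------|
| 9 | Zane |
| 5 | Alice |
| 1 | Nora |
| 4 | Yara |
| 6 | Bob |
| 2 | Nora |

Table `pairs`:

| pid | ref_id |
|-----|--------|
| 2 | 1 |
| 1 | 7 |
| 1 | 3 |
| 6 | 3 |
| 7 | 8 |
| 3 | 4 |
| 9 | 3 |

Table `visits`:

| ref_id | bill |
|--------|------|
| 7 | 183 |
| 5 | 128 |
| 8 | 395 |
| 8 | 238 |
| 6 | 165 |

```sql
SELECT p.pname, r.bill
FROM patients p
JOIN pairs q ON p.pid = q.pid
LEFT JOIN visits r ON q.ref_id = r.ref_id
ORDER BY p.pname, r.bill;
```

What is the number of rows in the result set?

5

Joins associate left-to-right: patients INNER JOIN pairs on pid gives 5 intermediate row(s).
Then LEFT JOIN `visits r` on ref_id: each of those 5 rows is kept; rows whose q.ref_id has no match in r get NULL for r's columns.
Result: 5 row(s).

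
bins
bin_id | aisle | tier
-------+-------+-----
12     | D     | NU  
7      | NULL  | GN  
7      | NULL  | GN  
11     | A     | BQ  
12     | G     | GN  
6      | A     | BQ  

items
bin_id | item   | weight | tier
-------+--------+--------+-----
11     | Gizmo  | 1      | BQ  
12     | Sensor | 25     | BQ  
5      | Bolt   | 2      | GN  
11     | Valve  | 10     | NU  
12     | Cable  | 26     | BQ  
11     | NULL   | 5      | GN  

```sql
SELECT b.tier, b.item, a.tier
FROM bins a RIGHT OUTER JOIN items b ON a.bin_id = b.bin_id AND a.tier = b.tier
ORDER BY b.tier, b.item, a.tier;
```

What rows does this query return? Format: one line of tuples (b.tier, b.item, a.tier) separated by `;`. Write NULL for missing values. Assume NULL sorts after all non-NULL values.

RIGHT JOIN keeps every row from `items`; unmatched rows get NULL for `bins`'s columns.
Matching on a.bin_id = b.bin_id AND a.tier = b.tier.
- a row (bin_id=12, tier=NU): no match.
- a row (bin_id=7, tier=GN): no match.
- a row (bin_id=7, tier=GN): no match.
- a row (bin_id=11, tier=BQ): matches 1 b row(s) → 1 output row(s).
- a row (bin_id=12, tier=GN): no match.
- a row (bin_id=6, tier=BQ): no match.
- plus 5 unmatched b row(s), each kept with NULL a columns.
After projecting and ordering:
b.tier | b.item | a.tier
BQ | Cable | NULL
BQ | Gizmo | BQ
BQ | Sensor | NULL
GN | Bolt | NULL
GN | NULL | NULL
NU | Valve | NULL

(BQ, Cable, NULL); (BQ, Gizmo, BQ); (BQ, Sensor, NULL); (GN, Bolt, NULL); (GN, NULL, NULL); (NU, Valve, NULL)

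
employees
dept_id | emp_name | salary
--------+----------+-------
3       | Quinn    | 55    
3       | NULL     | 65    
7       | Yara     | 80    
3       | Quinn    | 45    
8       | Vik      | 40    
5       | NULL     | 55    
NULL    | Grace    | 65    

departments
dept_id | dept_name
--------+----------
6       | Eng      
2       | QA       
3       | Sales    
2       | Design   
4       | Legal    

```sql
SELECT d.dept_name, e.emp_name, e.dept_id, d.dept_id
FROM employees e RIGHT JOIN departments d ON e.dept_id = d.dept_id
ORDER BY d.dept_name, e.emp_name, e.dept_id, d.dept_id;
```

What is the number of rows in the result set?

RIGHT JOIN keeps every row from `departments`; unmatched rows get NULL for `employees`'s columns.
Matching on e.dept_id = d.dept_id. A NULL in a compared column never satisfies the condition.
- e[0] dept_id=3 → 1 match(es) in d → 1 row(s).
- e[1] dept_id=3 → 1 match(es) in d → 1 row(s).
- e[2] dept_id=7 → no match.
- e[3] dept_id=3 → 1 match(es) in d → 1 row(s).
- e[4] dept_id=8 → no match.
- e[5] dept_id=5 → no match.
- e[6] dept_id=NULL → no match.
- 4 row(s) from d found no e partner → padded with NULL.
Total: 3 matched + 4 padded = 7 rows.

7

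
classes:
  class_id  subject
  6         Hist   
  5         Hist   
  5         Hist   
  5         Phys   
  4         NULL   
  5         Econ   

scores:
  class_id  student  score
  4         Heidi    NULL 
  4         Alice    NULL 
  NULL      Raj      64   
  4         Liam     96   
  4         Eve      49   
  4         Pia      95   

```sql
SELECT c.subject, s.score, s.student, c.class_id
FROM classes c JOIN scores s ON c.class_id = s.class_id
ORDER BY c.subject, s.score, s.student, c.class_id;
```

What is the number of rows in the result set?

5

INNER JOIN keeps only pairs where the ON condition holds.
Matching on c.class_id = s.class_id. A NULL in a compared column never satisfies the condition.
Matched pairs: 5.
Total: 5 rows.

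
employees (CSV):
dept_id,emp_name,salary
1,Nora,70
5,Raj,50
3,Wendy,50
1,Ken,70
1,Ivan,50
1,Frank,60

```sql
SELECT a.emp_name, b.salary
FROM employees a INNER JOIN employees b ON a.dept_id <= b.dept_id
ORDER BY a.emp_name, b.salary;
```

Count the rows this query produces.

INNER JOIN keeps only pairs where the ON condition holds.
Matching on a.dept_id <= b.dept_id.
- a[0] dept_id=1 → 6 match(es) in b → 6 row(s).
- a[1] dept_id=5 → 1 match(es) in b → 1 row(s).
- a[2] dept_id=3 → 2 match(es) in b → 2 row(s).
- a[3] dept_id=1 → 6 match(es) in b → 6 row(s).
- a[4] dept_id=1 → 6 match(es) in b → 6 row(s).
- a[5] dept_id=1 → 6 match(es) in b → 6 row(s).
Total: 27 rows.

27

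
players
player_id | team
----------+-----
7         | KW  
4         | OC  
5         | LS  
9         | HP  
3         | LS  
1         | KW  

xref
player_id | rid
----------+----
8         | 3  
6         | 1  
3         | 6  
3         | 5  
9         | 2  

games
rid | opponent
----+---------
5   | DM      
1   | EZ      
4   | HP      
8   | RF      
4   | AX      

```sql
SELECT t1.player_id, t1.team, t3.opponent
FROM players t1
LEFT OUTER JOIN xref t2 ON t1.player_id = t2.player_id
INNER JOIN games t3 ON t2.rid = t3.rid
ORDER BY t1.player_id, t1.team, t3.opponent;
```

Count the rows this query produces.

Evaluate left to right. First `players t1 LEFT JOIN xref t2` on player_id: 7 row(s).
Then INNER JOIN `games t3` on rid: keep only rows whose t2.rid appears in t3.
Result: 1 row(s).

1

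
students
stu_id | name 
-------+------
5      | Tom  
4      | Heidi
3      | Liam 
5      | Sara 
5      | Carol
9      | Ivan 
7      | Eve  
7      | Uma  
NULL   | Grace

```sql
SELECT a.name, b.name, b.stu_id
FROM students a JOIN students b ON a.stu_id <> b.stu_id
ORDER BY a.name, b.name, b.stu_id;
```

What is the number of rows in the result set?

INNER JOIN keeps only pairs where the ON condition holds.
Matching on a.stu_id <> b.stu_id. A NULL in a compared column never satisfies the condition.
Matched pairs: 48.
Total: 48 rows.

48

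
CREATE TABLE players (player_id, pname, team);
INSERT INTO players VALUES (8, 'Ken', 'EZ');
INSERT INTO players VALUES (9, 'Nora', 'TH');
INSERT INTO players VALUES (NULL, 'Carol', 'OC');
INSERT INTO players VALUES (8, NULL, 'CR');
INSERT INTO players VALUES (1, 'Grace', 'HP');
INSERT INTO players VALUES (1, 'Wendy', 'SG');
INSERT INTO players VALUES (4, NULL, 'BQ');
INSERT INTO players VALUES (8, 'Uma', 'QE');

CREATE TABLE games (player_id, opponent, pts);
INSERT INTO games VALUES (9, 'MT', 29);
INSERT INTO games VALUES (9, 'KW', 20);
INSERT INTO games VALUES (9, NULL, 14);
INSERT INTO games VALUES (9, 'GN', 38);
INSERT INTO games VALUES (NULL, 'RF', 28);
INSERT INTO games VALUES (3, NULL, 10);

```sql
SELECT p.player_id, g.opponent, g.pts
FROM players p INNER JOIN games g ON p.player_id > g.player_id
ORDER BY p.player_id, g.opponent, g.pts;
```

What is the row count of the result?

5

INNER JOIN keeps only pairs where the ON condition holds.
Matching on p.player_id > g.player_id. A NULL in a compared column never satisfies the condition.
Matched pairs: 5.
Total: 5 rows.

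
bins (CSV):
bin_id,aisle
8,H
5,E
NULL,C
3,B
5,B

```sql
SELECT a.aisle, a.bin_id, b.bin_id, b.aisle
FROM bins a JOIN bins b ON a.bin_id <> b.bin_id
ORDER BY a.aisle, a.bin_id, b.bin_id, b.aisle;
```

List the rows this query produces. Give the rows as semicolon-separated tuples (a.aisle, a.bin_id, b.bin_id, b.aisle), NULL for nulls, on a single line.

(B, 3, 5, B); (B, 3, 5, E); (B, 3, 8, H); (B, 5, 3, B); (B, 5, 8, H); (E, 5, 3, B); (E, 5, 8, H); (H, 8, 3, B); (H, 8, 5, B); (H, 8, 5, E)

INNER JOIN keeps only pairs where the ON condition holds.
Matching on a.bin_id <> b.bin_id. A NULL in a compared column never satisfies the condition.
- bin_id=8: 3 matching b row(s), so 3 row(s) emitted.
- bin_id=5: 2 matching b row(s), so 2 row(s) emitted.
- bin_id=NULL: no matching b row, dropped.
- bin_id=3: 3 matching b row(s), so 3 row(s) emitted.
- bin_id=5: 2 matching b row(s), so 2 row(s) emitted.
After projecting and ordering:
a.aisle | a.bin_id | b.bin_id | b.aisle
B | 3 | 5 | B
B | 3 | 5 | E
B | 3 | 8 | H
B | 5 | 3 | B
B | 5 | 8 | H
E | 5 | 3 | B
E | 5 | 8 | H
H | 8 | 3 | B
H | 8 | 5 | B
H | 8 | 5 | E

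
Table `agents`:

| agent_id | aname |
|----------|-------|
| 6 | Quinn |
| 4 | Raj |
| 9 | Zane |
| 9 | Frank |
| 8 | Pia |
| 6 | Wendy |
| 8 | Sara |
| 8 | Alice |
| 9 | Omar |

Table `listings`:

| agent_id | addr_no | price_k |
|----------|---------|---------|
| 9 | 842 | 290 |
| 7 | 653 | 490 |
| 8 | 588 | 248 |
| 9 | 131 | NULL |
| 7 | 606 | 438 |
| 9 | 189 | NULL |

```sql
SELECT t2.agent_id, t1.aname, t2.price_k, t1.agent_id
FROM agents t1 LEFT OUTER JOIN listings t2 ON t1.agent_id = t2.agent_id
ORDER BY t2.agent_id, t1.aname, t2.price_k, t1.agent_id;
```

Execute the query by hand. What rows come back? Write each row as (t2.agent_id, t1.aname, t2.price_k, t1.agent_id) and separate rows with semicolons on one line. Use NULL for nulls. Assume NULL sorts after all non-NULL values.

LEFT JOIN keeps every row from `agents`; unmatched rows get NULL for `listings`'s columns.
Matching on t1.agent_id = t2.agent_id.
- t1[0] agent_id=6 → no match; kept with NULLs on the t2 side.
- t1[1] agent_id=4 → no match; kept with NULLs on the t2 side.
- t1[2] agent_id=9 → 3 match(es) in t2 → 3 row(s).
- t1[3] agent_id=9 → 3 match(es) in t2 → 3 row(s).
- t1[4] agent_id=8 → 1 match(es) in t2 → 1 row(s).
- t1[5] agent_id=6 → no match; kept with NULLs on the t2 side.
- t1[6] agent_id=8 → 1 match(es) in t2 → 1 row(s).
- t1[7] agent_id=8 → 1 match(es) in t2 → 1 row(s).
- t1[8] agent_id=9 → 3 match(es) in t2 → 3 row(s).

(8, Alice, 248, 8); (8, Pia, 248, 8); (8, Sara, 248, 8); (9, Frank, 290, 9); (9, Frank, NULL, 9); (9, Frank, NULL, 9); (9, Omar, 290, 9); (9, Omar, NULL, 9); (9, Omar, NULL, 9); (9, Zane, 290, 9); (9, Zane, NULL, 9); (9, Zane, NULL, 9); (NULL, Quinn, NULL, 6); (NULL, Raj, NULL, 4); (NULL, Wendy, NULL, 6)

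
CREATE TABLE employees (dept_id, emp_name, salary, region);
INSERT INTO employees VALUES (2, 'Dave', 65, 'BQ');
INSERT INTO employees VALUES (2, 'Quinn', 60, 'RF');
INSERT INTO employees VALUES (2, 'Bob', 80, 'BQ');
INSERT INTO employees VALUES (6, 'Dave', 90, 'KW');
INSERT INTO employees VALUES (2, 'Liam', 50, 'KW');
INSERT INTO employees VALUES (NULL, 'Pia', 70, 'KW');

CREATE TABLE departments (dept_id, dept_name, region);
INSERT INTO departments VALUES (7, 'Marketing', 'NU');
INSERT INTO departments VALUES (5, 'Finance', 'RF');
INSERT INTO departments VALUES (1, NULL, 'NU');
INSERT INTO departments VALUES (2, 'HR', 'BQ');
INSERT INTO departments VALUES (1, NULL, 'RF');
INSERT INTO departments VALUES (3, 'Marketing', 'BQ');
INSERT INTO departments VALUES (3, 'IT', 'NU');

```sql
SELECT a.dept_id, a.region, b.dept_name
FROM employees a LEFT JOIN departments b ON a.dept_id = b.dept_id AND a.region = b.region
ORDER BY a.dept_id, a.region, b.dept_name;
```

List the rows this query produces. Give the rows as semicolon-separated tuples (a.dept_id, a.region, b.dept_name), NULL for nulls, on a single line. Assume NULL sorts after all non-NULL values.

(2, BQ, HR); (2, BQ, HR); (2, KW, NULL); (2, RF, NULL); (6, KW, NULL); (NULL, KW, NULL)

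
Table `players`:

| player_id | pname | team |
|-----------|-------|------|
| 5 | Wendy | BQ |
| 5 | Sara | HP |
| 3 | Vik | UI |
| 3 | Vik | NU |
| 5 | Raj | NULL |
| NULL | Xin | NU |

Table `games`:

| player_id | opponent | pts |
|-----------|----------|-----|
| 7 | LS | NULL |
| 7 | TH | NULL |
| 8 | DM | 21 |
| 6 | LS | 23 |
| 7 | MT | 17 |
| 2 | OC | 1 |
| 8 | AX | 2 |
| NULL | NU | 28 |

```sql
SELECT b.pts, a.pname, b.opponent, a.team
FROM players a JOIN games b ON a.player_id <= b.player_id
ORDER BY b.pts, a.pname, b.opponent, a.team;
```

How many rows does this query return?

INNER JOIN keeps only pairs where the ON condition holds.
Matching on a.player_id <= b.player_id. A NULL in a compared column never satisfies the condition.
Matched pairs: 30.
Total: 30 rows.

30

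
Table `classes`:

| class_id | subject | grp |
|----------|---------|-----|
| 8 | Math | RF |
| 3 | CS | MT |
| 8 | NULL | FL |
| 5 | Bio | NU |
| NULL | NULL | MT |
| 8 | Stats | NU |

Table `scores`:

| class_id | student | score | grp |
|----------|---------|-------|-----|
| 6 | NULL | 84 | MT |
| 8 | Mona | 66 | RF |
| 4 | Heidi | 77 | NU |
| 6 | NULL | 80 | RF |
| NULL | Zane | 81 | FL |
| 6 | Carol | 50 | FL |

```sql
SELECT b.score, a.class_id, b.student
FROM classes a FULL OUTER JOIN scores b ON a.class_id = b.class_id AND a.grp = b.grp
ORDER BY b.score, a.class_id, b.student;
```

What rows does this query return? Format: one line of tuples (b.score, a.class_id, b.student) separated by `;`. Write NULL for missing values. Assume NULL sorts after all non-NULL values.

(50, NULL, Carol); (66, 8, Mona); (77, NULL, Heidi); (80, NULL, NULL); (81, NULL, Zane); (84, NULL, NULL); (NULL, 3, NULL); (NULL, 5, NULL); (NULL, 8, NULL); (NULL, 8, NULL); (NULL, NULL, NULL)

FULL OUTER JOIN keeps every row from both sides; unmatched rows get NULL for the other side's columns.
Matching on a.class_id = b.class_id AND a.grp = b.grp. A NULL in a compared column never satisfies the condition.
- class_id=8, grp=RF: 1 matching b row(s), so 1 row(s) emitted.
- class_id=3, grp=MT: no b row matches, row kept with b columns NULL.
- class_id=8, grp=FL: no b row matches, row kept with b columns NULL.
- class_id=5, grp=NU: no b row matches, row kept with b columns NULL.
- class_id=NULL, grp=MT: no b row matches, row kept with b columns NULL.
- class_id=8, grp=NU: no b row matches, row kept with b columns NULL.
- plus 5 unmatched b row(s), each kept with NULL a columns.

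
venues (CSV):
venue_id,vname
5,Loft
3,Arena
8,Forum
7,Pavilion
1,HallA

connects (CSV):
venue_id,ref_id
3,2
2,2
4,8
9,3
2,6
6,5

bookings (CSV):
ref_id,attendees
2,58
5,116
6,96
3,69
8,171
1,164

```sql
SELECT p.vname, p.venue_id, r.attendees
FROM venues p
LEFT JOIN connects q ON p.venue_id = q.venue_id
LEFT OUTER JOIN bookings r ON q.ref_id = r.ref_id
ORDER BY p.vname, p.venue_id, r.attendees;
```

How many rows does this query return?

5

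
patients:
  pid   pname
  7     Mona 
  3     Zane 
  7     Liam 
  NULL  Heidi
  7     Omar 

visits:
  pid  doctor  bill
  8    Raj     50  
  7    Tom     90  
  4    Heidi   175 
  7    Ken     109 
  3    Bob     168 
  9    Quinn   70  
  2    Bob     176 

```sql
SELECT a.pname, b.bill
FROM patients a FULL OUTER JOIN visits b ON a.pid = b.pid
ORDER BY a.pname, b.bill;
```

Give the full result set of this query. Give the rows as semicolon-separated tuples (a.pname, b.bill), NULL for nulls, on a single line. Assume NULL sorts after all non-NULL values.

FULL OUTER JOIN keeps every row from both sides; unmatched rows get NULL for the other side's columns.
Matching on a.pid = b.pid. A NULL in a compared column never satisfies the condition.
Matched pairs: 7; unmatched a rows kept: 1; unmatched b rows kept: 4.

(Heidi, NULL); (Liam, 90); (Liam, 109); (Mona, 90); (Mona, 109); (Omar, 90); (Omar, 109); (Zane, 168); (NULL, 50); (NULL, 70); (NULL, 175); (NULL, 176)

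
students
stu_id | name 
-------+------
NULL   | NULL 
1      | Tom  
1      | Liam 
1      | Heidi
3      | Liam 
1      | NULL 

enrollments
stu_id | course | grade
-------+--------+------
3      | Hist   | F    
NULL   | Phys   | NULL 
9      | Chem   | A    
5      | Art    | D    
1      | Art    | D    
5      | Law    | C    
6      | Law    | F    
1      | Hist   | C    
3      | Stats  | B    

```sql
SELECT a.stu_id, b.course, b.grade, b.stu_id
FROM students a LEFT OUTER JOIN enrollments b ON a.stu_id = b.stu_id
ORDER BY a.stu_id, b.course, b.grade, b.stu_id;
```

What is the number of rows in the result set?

11

LEFT JOIN keeps every row from `students`; unmatched rows get NULL for `enrollments`'s columns.
Matching on a.stu_id = b.stu_id. A NULL in a compared column never satisfies the condition.
- a (stu_id=NULL) has no partner → padded with NULL.
- a (stu_id=1) pairs with 2 row(s) of b.
- a (stu_id=1) pairs with 2 row(s) of b.
- a (stu_id=1) pairs with 2 row(s) of b.
- a (stu_id=3) pairs with 2 row(s) of b.
- a (stu_id=1) pairs with 2 row(s) of b.
Total: 10 matched + 1 padded = 11 rows.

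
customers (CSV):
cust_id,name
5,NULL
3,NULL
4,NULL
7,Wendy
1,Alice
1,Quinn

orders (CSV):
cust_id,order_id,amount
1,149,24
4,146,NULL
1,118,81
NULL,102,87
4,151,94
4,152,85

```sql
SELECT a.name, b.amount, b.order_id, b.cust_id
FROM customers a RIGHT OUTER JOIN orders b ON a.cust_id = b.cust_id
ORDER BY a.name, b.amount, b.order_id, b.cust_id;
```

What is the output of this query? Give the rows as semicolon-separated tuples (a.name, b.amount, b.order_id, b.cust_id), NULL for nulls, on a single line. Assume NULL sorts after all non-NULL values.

RIGHT JOIN keeps every row from `orders`; unmatched rows get NULL for `customers`'s columns.
Matching on a.cust_id = b.cust_id. A NULL in a compared column never satisfies the condition.
Matched pairs: 7; unmatched b rows kept: 1.

(Alice, 24, 149, 1); (Alice, 81, 118, 1); (Quinn, 24, 149, 1); (Quinn, 81, 118, 1); (NULL, 85, 152, 4); (NULL, 87, 102, NULL); (NULL, 94, 151, 4); (NULL, NULL, 146, 4)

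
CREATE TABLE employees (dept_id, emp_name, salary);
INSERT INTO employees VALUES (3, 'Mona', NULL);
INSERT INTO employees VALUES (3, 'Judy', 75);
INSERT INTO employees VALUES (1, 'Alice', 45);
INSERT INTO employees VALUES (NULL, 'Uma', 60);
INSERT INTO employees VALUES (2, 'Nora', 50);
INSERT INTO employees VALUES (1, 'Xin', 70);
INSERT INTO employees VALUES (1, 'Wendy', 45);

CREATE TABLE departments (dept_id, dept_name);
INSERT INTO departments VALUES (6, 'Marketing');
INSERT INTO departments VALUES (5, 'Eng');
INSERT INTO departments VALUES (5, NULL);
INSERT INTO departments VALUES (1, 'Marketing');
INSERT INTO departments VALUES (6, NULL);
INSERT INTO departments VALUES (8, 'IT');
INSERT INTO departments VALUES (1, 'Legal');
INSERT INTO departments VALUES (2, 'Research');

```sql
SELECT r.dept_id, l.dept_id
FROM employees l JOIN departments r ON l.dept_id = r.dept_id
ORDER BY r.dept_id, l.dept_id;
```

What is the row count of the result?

INNER JOIN keeps only pairs where the ON condition holds.
Matching on l.dept_id = r.dept_id. A NULL in a compared column never satisfies the condition.
- l row (dept_id=3): no match → dropped.
- l row (dept_id=3): no match → dropped.
- l row (dept_id=1): matches 2 r row(s) → 2 output row(s).
- l row (dept_id=NULL): no match → dropped.
- l row (dept_id=2): matches 1 r row(s) → 1 output row(s).
- l row (dept_id=1): matches 2 r row(s) → 2 output row(s).
- l row (dept_id=1): matches 2 r row(s) → 2 output row(s).
Total: 7 rows.

7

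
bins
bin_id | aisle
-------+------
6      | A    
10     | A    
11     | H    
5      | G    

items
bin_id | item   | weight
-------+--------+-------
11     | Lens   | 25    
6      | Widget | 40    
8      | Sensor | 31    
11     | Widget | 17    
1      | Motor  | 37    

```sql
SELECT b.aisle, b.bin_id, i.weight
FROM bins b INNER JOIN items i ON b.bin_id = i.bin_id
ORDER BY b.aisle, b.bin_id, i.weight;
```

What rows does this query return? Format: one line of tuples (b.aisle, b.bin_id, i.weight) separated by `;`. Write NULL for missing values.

INNER JOIN keeps only pairs where the ON condition holds.
Matching on b.bin_id = i.bin_id.
- b (bin_id=6) pairs with 1 row(s) of i.
- b (bin_id=10) has no partner → excluded.
- b (bin_id=11) pairs with 2 row(s) of i.
- b (bin_id=5) has no partner → excluded.
After projecting and ordering:
b.aisle | b.bin_id | i.weight
A | 6 | 40
H | 11 | 17
H | 11 | 25

(A, 6, 40); (H, 11, 17); (H, 11, 25)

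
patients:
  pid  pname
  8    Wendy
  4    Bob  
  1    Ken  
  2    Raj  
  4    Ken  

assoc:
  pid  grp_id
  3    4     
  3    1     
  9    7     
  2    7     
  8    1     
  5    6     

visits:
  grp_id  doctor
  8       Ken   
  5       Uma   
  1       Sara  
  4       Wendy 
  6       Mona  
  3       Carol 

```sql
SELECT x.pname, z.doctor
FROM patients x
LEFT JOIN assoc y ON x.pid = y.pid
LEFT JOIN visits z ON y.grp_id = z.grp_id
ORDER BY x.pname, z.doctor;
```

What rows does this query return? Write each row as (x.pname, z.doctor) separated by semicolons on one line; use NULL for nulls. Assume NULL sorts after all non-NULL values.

(Bob, NULL); (Ken, NULL); (Ken, NULL); (Raj, NULL); (Wendy, Sara)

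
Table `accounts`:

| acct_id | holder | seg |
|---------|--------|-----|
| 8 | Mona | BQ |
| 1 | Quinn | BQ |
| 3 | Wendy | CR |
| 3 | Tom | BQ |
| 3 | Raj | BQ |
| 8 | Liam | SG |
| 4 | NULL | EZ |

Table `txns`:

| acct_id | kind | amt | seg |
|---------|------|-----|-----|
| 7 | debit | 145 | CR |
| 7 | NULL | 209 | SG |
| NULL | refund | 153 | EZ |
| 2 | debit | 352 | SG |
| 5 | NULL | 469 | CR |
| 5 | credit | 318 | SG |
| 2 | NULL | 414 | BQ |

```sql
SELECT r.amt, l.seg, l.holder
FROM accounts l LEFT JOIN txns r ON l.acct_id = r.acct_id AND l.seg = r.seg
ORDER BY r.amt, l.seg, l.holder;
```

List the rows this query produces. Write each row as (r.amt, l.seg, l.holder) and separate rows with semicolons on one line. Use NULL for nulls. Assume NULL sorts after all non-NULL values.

(NULL, BQ, Mona); (NULL, BQ, Quinn); (NULL, BQ, Raj); (NULL, BQ, Tom); (NULL, CR, Wendy); (NULL, EZ, NULL); (NULL, SG, Liam)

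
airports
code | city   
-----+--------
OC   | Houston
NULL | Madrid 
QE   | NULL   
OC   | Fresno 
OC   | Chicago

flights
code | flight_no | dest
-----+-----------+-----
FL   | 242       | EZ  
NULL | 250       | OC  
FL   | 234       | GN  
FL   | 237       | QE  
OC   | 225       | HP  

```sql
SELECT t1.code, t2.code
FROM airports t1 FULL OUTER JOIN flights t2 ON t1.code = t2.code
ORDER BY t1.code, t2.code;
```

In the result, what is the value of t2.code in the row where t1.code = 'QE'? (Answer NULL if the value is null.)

NULL

FULL OUTER JOIN keeps every row from both sides; unmatched rows get NULL for the other side's columns.
Matching on t1.code = t2.code. A NULL in a compared column never satisfies the condition.
Matched pairs: 3; unmatched t1 rows kept: 2; unmatched t2 rows kept: 4.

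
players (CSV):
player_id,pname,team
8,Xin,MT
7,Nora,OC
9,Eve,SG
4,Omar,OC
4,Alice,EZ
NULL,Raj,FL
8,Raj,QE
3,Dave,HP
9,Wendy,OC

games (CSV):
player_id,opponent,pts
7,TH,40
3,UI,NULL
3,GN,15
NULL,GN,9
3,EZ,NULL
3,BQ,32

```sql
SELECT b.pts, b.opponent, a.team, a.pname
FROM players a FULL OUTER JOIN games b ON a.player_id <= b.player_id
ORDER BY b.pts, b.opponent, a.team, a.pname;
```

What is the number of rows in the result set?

FULL OUTER JOIN keeps every row from both sides; unmatched rows get NULL for the other side's columns.
Matching on a.player_id <= b.player_id. A NULL in a compared column never satisfies the condition.
Matched pairs: 8; unmatched a rows kept: 5; unmatched b rows kept: 1.
Total: 8 matched + 6 padded = 14 rows.

14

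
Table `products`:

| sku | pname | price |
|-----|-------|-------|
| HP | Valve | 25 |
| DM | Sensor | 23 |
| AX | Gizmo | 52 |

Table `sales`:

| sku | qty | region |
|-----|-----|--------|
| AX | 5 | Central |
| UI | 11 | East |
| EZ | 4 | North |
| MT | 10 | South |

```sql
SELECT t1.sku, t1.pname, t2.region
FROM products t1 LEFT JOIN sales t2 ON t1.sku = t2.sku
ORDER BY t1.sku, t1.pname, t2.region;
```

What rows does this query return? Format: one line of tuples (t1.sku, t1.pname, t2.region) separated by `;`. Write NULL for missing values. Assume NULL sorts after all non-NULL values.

(AX, Gizmo, Central); (DM, Sensor, NULL); (HP, Valve, NULL)

LEFT JOIN keeps every row from `products`; unmatched rows get NULL for `sales`'s columns.
Matching on t1.sku = t2.sku.
- t1[0] sku=HP → no match; kept with NULLs on the t2 side.
- t1[1] sku=DM → no match; kept with NULLs on the t2 side.
- t1[2] sku=AX → 1 match(es) in t2 → 1 row(s).
After projecting and ordering:
t1.sku | t1.pname | t2.region
AX | Gizmo | Central
DM | Sensor | NULL
HP | Valve | NULL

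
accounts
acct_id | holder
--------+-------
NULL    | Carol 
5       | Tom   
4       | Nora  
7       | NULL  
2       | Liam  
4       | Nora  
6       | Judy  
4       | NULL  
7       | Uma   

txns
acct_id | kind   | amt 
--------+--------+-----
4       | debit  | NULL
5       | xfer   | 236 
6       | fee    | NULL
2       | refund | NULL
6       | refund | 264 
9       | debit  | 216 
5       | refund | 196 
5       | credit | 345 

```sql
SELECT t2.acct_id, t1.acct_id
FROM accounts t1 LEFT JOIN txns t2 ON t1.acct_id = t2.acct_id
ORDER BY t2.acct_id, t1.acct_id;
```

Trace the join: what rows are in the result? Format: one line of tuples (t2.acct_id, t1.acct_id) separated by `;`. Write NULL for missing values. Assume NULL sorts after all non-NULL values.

(2, 2); (4, 4); (4, 4); (4, 4); (5, 5); (5, 5); (5, 5); (6, 6); (6, 6); (NULL, 7); (NULL, 7); (NULL, NULL)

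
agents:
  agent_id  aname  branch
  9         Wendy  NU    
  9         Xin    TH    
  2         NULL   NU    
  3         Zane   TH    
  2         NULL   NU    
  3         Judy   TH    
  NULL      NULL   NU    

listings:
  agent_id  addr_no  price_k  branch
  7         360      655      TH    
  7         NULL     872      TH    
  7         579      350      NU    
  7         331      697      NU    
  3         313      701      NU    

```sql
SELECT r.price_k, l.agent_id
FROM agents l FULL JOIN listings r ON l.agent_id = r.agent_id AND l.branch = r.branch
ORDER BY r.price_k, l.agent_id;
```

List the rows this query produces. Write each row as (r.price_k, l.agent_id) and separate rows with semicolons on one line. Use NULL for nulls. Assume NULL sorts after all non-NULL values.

(350, NULL); (655, NULL); (697, NULL); (701, NULL); (872, NULL); (NULL, 2); (NULL, 2); (NULL, 3); (NULL, 3); (NULL, 9); (NULL, 9); (NULL, NULL)

FULL OUTER JOIN keeps every row from both sides; unmatched rows get NULL for the other side's columns.
Matching on l.agent_id = r.agent_id AND l.branch = r.branch. A NULL in a compared column never satisfies the condition.
- agent_id=9, branch=NU: no r row matches, row kept with r columns NULL.
- agent_id=9, branch=TH: no r row matches, row kept with r columns NULL.
- agent_id=2, branch=NU: no r row matches, row kept with r columns NULL.
- agent_id=3, branch=TH: no r row matches, row kept with r columns NULL.
- agent_id=2, branch=NU: no r row matches, row kept with r columns NULL.
- agent_id=3, branch=TH: no r row matches, row kept with r columns NULL.
- agent_id=NULL, branch=NU: no r row matches, row kept with r columns NULL.
- 5 row(s) from r found no l partner → padded with NULL.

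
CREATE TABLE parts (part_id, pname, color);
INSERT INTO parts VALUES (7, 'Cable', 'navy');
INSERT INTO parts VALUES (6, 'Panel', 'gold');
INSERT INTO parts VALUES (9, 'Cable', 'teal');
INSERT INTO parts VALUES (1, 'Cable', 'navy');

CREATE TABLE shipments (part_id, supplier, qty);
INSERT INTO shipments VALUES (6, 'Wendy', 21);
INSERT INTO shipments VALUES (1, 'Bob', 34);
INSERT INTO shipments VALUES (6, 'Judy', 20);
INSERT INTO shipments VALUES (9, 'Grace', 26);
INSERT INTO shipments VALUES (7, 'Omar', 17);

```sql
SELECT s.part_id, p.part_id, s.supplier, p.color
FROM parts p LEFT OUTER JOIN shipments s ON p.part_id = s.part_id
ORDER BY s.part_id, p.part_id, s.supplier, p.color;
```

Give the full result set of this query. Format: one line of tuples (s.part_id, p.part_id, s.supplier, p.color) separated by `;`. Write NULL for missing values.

(1, 1, Bob, navy); (6, 6, Judy, gold); (6, 6, Wendy, gold); (7, 7, Omar, navy); (9, 9, Grace, teal)

LEFT JOIN keeps every row from `parts`; unmatched rows get NULL for `shipments`'s columns.
Matching on p.part_id = s.part_id.
- p (part_id=7) pairs with 1 row(s) of s.
- p (part_id=6) pairs with 2 row(s) of s.
- p (part_id=9) pairs with 1 row(s) of s.
- p (part_id=1) pairs with 1 row(s) of s.
After projecting and ordering:
s.part_id | p.part_id | s.supplier | p.color
1 | 1 | Bob | navy
6 | 6 | Judy | gold
6 | 6 | Wendy | gold
7 | 7 | Omar | navy
9 | 9 | Grace | teal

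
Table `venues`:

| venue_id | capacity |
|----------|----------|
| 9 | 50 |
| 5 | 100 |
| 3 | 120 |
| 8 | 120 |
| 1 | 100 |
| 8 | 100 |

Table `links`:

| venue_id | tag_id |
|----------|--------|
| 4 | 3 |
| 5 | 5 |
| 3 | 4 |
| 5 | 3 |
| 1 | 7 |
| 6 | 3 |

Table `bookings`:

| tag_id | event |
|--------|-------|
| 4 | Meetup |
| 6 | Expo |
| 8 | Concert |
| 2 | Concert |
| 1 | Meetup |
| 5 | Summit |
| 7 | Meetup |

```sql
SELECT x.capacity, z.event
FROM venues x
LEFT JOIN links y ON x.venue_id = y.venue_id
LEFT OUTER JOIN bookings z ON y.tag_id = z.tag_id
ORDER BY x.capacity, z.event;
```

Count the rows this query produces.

Joins associate left-to-right: venues LEFT JOIN links on venue_id gives 7 intermediate row(s).
Then LEFT JOIN `bookings z` on tag_id: each of those 7 rows is kept; rows whose y.tag_id has no match in z get NULL for z's columns.
Result: 7 row(s).

7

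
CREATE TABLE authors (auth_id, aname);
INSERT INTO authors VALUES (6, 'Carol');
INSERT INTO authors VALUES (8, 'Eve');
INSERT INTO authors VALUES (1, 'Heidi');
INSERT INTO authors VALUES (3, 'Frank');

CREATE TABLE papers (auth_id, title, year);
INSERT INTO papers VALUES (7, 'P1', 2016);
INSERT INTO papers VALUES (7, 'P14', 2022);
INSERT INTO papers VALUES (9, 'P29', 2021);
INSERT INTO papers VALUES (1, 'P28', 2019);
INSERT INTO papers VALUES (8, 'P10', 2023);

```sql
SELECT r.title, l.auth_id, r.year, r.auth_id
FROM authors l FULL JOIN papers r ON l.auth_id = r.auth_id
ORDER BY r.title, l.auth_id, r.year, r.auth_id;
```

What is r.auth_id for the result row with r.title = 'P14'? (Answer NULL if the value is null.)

7

FULL OUTER JOIN keeps every row from both sides; unmatched rows get NULL for the other side's columns.
Matching on l.auth_id = r.auth_id.
Matched pairs: 2; unmatched l rows kept: 2; unmatched r rows kept: 3.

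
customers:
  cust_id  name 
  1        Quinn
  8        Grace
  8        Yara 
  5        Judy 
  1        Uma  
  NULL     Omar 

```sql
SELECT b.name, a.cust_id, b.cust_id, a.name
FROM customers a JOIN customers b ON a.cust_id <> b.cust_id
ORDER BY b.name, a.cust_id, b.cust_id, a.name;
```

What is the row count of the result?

INNER JOIN keeps only pairs where the ON condition holds.
Matching on a.cust_id <> b.cust_id. A NULL in a compared column never satisfies the condition.
- a[0] cust_id=1 → 3 match(es) in b → 3 row(s).
- a[1] cust_id=8 → 3 match(es) in b → 3 row(s).
- a[2] cust_id=8 → 3 match(es) in b → 3 row(s).
- a[3] cust_id=5 → 4 match(es) in b → 4 row(s).
- a[4] cust_id=1 → 3 match(es) in b → 3 row(s).
- a[5] cust_id=NULL → no match; dropped.
Total: 16 rows.

16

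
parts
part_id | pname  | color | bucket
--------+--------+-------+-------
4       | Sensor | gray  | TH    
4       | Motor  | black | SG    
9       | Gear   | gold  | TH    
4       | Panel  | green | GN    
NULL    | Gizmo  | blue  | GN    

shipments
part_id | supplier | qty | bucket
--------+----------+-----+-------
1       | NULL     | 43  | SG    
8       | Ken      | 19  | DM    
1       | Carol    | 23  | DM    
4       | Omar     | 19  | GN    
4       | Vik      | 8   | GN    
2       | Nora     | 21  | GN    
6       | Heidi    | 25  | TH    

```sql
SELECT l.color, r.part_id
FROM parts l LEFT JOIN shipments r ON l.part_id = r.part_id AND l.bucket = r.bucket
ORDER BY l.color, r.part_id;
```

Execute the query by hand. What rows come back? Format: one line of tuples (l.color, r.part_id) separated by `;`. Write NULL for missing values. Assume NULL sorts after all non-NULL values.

(black, NULL); (blue, NULL); (gold, NULL); (gray, NULL); (green, 4); (green, 4)

LEFT JOIN keeps every row from `parts`; unmatched rows get NULL for `shipments`'s columns.
Matching on l.part_id = r.part_id AND l.bucket = r.bucket. A NULL in a compared column never satisfies the condition.
- l[0] part_id=4, bucket=TH → no match; kept with NULLs on the r side.
- l[1] part_id=4, bucket=SG → no match; kept with NULLs on the r side.
- l[2] part_id=9, bucket=TH → no match; kept with NULLs on the r side.
- l[3] part_id=4, bucket=GN → 2 match(es) in r → 2 row(s).
- l[4] part_id=NULL, bucket=GN → no match; kept with NULLs on the r side.
After projecting and ordering:
l.color | r.part_id
black | NULL
blue | NULL
gold | NULL
gray | NULL
green | 4
green | 4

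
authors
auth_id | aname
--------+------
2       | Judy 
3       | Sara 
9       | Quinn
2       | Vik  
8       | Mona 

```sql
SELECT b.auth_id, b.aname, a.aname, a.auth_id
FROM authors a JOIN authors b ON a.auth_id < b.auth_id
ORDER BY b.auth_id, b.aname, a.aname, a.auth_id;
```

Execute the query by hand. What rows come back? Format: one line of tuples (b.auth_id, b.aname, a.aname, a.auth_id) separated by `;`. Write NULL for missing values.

INNER JOIN keeps only pairs where the ON condition holds.
Matching on a.auth_id < b.auth_id.
Matched pairs: 9.

(3, Sara, Judy, 2); (3, Sara, Vik, 2); (8, Mona, Judy, 2); (8, Mona, Sara, 3); (8, Mona, Vik, 2); (9, Quinn, Judy, 2); (9, Quinn, Mona, 8); (9, Quinn, Sara, 3); (9, Quinn, Vik, 2)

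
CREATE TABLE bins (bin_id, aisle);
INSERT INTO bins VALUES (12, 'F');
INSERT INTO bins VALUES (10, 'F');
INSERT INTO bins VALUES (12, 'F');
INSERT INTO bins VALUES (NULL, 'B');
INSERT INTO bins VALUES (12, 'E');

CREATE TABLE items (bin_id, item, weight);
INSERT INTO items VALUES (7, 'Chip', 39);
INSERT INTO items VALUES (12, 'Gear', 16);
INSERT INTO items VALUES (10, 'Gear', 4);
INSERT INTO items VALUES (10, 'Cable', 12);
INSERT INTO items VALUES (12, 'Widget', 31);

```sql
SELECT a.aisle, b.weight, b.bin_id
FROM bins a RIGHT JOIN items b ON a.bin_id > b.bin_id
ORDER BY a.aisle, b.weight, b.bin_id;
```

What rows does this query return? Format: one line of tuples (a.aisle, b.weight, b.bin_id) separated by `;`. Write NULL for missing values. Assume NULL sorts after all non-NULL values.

RIGHT JOIN keeps every row from `items`; unmatched rows get NULL for `bins`'s columns.
Matching on a.bin_id > b.bin_id. A NULL in a compared column never satisfies the condition.
- a (bin_id=12) pairs with 3 row(s) of b.
- a (bin_id=10) pairs with 1 row(s) of b.
- a (bin_id=12) pairs with 3 row(s) of b.
- a (bin_id=NULL) has no partner in b.
- a (bin_id=12) pairs with 3 row(s) of b.
- plus 2 unmatched b row(s), each kept with NULL a columns.

(E, 4, 10); (E, 12, 10); (E, 39, 7); (F, 4, 10); (F, 4, 10); (F, 12, 10); (F, 12, 10); (F, 39, 7); (F, 39, 7); (F, 39, 7); (NULL, 16, 12); (NULL, 31, 12)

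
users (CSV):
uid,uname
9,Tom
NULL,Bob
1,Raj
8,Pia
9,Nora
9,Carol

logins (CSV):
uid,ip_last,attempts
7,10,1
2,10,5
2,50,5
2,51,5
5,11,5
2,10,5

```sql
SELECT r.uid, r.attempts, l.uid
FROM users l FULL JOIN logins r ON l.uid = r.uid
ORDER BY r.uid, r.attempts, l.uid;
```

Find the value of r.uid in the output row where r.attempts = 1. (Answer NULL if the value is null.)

7

FULL OUTER JOIN keeps every row from both sides; unmatched rows get NULL for the other side's columns.
Matching on l.uid = r.uid. A NULL in a compared column never satisfies the condition.
- l (uid=9) has no partner → padded with NULL.
- l (uid=NULL) has no partner → padded with NULL.
- l (uid=1) has no partner → padded with NULL.
- l (uid=8) has no partner → padded with NULL.
- l (uid=9) has no partner → padded with NULL.
- l (uid=9) has no partner → padded with NULL.
- 6 row(s) from r found no l partner → padded with NULL.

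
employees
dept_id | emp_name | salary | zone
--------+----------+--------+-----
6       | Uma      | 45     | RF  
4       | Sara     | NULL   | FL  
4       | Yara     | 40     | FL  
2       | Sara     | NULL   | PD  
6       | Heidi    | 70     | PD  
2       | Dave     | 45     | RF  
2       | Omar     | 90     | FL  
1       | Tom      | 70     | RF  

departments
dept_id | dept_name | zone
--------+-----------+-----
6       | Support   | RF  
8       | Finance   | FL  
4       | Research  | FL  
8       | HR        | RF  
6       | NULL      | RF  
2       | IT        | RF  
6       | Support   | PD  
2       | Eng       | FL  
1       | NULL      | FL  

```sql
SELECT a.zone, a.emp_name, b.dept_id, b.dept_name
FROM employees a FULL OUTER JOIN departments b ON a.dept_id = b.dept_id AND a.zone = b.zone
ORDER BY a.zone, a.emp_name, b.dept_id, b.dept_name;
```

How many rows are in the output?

12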